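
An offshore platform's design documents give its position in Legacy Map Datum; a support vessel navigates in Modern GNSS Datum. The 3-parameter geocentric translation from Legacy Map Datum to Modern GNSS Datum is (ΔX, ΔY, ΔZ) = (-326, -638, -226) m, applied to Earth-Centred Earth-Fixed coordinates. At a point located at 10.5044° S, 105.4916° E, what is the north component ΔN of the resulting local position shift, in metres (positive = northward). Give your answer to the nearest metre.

ΔN = -318 m

The local north axis is (−sin φ cos λ, −sin φ sin λ, cos φ), giving ΔN = 15.874 − 112.089 − 222.212 = -318.43 m.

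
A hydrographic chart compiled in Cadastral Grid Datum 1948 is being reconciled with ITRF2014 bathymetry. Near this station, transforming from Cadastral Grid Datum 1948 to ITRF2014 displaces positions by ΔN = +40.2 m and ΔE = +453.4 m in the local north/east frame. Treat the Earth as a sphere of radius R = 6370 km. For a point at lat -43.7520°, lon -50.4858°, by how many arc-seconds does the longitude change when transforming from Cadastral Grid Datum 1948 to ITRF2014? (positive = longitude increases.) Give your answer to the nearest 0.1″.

Δλ = 20.3″

At latitude -43.7520°, cos φ = 0.722340.
One radian of longitude at latitude φ spans R cos φ, so Δλ = ΔE / (R cos φ) = 453.4 / (6370000 × 0.722340) = 9.8537e-05 rad = 20.325″.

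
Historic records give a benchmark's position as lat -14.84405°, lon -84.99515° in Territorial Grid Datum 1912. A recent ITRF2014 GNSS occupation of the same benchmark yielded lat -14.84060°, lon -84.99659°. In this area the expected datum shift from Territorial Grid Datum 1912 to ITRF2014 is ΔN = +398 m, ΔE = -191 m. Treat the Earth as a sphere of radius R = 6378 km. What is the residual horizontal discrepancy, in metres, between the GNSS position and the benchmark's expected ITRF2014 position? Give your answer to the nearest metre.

Observed coordinate differences: Δφ = +0.00345°, Δλ = -0.00144°.
Converting to metres (1° lat = 111317 m, cos φ = 0.966627): observed ΔN = 384.0 m, observed ΔE = -154.9 m.
Subtracting the expected shift leaves a residual of 384.0 − (398) = -14.0 m north and -154.9 − (-191) = 36.1 m east.
Residual distance = √((-14.0)² + 36.1²) = 38.7 m.

39 m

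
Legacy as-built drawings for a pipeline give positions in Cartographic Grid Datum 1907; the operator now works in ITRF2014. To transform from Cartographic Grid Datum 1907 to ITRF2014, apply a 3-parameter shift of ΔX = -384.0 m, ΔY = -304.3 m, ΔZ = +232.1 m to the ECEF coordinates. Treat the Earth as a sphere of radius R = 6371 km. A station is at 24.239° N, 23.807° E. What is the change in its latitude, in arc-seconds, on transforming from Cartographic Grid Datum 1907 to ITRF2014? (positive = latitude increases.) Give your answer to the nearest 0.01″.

sin φ = 0.410544, cos φ = 0.911841, sin λ = 0.403657, cos λ = 0.914910.
North component: ΔN = −sin φ cos λ·ΔX − sin φ sin λ·ΔY + cos φ·ΔZ = −(0.410544)(0.914910)(-384.0) − (0.410544)(0.403657)(-304.3) + (0.911841)(232.1) = 406.30 m.
1° of latitude spans πR/180 = 111195 m, so Δφ = 406.30 / 111195 × 3600 = 13.154″.

Δφ = 13.15″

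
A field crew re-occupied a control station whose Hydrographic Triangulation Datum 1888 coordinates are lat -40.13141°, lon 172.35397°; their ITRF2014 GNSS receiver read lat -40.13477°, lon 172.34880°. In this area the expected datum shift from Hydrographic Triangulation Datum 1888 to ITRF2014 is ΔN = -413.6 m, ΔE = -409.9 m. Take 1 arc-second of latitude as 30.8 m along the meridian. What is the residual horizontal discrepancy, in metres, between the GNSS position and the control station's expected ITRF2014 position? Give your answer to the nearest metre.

50 m

Observed coordinate differences: Δφ = -0.00336°, Δλ = -0.00517°.
Converting to metres (1° lat = 110880 m, cos φ = 0.764568): observed ΔN = -372.6 m, observed ΔE = -438.3 m.
Subtracting the expected shift leaves a residual of -372.6 − (-413.6) = 41.0 m north and -438.3 − (-409.9) = -28.4 m east.
Residual distance = √(41.0² + (-28.4)²) = 49.9 m.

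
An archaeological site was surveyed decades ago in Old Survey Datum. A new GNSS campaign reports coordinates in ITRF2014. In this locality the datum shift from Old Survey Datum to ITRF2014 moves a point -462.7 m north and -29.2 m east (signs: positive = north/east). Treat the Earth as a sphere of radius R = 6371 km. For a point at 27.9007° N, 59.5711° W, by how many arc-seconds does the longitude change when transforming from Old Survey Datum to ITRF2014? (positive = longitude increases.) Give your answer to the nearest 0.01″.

At latitude 27.9007°, cos φ = 0.883760.
One radian of longitude at latitude φ spans R cos φ, so Δλ = ΔE / (R cos φ) = -29.2 / (6371000 × 0.883760) = -5.1861e-06 rad = -1.070″.

Δλ = -1.07″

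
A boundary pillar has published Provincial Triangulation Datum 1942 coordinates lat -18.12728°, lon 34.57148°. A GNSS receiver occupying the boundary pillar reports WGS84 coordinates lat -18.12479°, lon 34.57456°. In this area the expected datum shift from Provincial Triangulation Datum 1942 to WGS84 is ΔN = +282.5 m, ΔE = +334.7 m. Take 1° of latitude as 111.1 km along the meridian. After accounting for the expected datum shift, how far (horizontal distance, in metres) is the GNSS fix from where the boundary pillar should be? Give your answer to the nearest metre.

Observed coordinate differences: Δφ = +0.00249°, Δλ = +0.00308°.
Converting to metres (1° lat = 111100 m, cos φ = 0.950368): observed ΔN = 276.6 m, observed ΔE = 325.2 m.
Subtracting the expected shift leaves a residual of 276.6 − (282.5) = -5.9 m north and 325.2 − (334.7) = -9.5 m east.
Residual distance = √((-5.9)² + (-9.5)²) = 11.2 m.

11 m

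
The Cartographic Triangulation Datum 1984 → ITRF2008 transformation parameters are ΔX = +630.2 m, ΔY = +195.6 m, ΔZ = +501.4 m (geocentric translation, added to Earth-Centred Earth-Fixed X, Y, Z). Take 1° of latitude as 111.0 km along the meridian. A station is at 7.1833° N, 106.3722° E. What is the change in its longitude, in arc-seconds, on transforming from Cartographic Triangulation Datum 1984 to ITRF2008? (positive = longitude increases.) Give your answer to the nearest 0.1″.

Δλ = -21.6″

sin φ = 0.125044, cos φ = 0.992151, sin λ = 0.959451, cos λ = -0.281876.
East component: ΔE = −sin λ·ΔX + cos λ·ΔY = −(0.959451)(630.2) + (-0.281876)(195.6) = -659.78 m.
1° of latitude spans 111000 m; at latitude φ, 1° of longitude spans that × cos φ = 110128.8 m, so Δλ = -659.78 / 110128.8 × 3600 = -21.568″.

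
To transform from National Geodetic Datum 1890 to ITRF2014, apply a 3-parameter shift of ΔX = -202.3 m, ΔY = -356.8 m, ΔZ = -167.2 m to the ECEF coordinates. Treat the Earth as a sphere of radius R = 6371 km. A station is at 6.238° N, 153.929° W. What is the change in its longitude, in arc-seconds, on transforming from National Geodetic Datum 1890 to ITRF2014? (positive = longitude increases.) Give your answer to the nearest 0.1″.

sin φ = 0.108659, cos φ = 0.994079, sin λ = -0.439485, cos λ = -0.898250.
East component: ΔE = −sin λ·ΔX + cos λ·ΔY = −(-0.439485)(-202.3) + (-0.898250)(-356.8) = 231.59 m.
1° of latitude spans πR/180 = 111195 m; at latitude φ, 1° of longitude spans that × cos φ = 110536.6 m, so Δλ = 231.59 / 110536.6 × 3600 = 7.542″.

Δλ = 7.5″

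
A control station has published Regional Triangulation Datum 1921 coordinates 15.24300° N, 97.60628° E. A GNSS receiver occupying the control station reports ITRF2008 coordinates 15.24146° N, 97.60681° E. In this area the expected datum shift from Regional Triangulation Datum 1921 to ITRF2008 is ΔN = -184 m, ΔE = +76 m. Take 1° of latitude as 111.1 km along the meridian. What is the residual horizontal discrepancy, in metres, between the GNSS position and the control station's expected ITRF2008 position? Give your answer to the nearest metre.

Observed coordinate differences: Δφ = -0.00154°, Δλ = +0.00053°.
Converting to metres (1° lat = 111100 m, cos φ = 0.964819): observed ΔN = -171.1 m, observed ΔE = 56.8 m.
Subtracting the expected shift leaves a residual of -171.1 − (-184) = 12.9 m north and 56.8 − (76) = -19.2 m east.
Residual distance = √(12.9² + (-19.2)²) = 23.1 m.

23 m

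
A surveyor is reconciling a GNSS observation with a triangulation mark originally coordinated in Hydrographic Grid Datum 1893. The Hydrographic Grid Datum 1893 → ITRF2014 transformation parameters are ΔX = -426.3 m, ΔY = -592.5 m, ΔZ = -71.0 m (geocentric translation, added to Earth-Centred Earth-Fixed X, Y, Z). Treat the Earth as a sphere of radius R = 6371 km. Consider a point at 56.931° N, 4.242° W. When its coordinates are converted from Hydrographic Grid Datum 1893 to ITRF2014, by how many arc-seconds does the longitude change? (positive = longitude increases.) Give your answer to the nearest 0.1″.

Δλ = -36.9″

sin φ = 0.838014, cos φ = 0.545649, sin λ = -0.073969, cos λ = 0.997261.
East component: ΔE = −sin λ·ΔX + cos λ·ΔY = −(-0.073969)(-426.3) + (0.997261)(-592.5) = -622.41 m.
1° of latitude spans πR/180 = 111195 m; at latitude φ, 1° of longitude spans that × cos φ = 60673.4 m, so Δλ = -622.41 / 60673.4 × 3600 = -36.930″.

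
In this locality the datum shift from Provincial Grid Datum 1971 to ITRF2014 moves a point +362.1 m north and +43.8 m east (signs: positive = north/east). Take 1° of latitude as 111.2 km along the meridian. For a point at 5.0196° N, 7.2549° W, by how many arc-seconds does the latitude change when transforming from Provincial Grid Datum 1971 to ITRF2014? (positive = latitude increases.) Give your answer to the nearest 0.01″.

Δφ = 11.72″

1° of latitude = 111.2 km, so Δφ = 362.1 / 111200 = 0.0032563° = 11.723″.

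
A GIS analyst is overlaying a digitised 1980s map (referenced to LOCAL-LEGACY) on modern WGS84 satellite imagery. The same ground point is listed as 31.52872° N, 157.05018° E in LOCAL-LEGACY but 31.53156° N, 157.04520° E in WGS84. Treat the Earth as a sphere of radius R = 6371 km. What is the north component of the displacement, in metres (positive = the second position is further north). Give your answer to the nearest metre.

ΔN = 316 m

Δφ = 31.53156° − 31.52872° = +0.00284°; Δλ = 157.04520° − 157.05018° = -0.00498°.
1° along a meridian = πR/180 = 111195 m.
ΔN = Δφ × 111195 = 315.8 m; ΔE = Δλ × 111195 × cos(31.52872°) = -0.00498 × 111195 × 0.852378 = -472.0 m.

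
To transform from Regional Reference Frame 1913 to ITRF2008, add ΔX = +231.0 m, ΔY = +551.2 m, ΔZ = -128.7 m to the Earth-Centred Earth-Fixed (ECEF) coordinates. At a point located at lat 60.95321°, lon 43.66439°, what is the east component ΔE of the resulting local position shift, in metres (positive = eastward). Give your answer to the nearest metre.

ΔE = 239 m

At φ = 60.95321°, λ = 43.66439°: sin φ = 0.874224, cos φ = 0.485524, sin λ = 0.690433, cos λ = 0.723396.
ΔE = −sin λ·ΔX + cos λ·ΔY = −(0.690433)·(231.0) + (0.723396)·(551.2) = 239.25 m.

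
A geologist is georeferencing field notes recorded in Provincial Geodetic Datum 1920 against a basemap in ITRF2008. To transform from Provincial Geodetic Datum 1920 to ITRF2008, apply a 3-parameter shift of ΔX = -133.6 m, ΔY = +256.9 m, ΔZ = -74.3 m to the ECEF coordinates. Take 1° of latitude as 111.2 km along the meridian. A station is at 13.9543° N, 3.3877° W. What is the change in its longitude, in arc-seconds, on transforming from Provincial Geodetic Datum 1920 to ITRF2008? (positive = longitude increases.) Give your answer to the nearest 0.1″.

sin φ = 0.241148, cos φ = 0.970488, sin λ = -0.059092, cos λ = 0.998253.
East component: ΔE = −sin λ·ΔX + cos λ·ΔY = −(-0.059092)(-133.6) + (0.998253)(256.9) = 248.56 m.
1° of latitude spans 111200 m; at latitude φ, 1° of longitude spans that × cos φ = 107918.3 m, so Δλ = 248.56 / 107918.3 × 3600 = 8.291″.

Δλ = 8.3″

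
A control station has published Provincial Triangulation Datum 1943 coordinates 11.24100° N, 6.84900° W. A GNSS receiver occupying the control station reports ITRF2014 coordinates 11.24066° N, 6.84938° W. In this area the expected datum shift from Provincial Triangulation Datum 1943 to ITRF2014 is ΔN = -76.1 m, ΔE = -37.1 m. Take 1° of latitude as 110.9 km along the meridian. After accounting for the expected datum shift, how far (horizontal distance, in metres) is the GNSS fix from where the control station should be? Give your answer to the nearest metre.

Observed coordinate differences: Δφ = -0.00034°, Δλ = -0.00038°.
Converting to metres (1° lat = 110900 m, cos φ = 0.980816): observed ΔN = -37.7 m, observed ΔE = -41.3 m.
Subtracting the expected shift leaves a residual of -37.7 − (-76.1) = 38.4 m north and -41.3 − (-37.1) = -4.2 m east.
Residual distance = √(38.4² + (-4.2)²) = 38.6 m.

39 m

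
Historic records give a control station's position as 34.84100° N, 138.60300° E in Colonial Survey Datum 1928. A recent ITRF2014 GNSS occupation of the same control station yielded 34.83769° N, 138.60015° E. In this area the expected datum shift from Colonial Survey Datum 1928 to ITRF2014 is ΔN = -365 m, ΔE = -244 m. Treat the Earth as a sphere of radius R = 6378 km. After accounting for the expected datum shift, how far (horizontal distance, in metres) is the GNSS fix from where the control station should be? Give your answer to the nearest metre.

17 m

Observed coordinate differences: Δφ = -0.00331°, Δλ = -0.00285°.
Converting to metres (1° lat = 111317 m, cos φ = 0.820741): observed ΔN = -368.5 m, observed ΔE = -260.4 m.
Subtracting the expected shift leaves a residual of -368.5 − (-365) = -3.5 m north and -260.4 − (-244) = -16.4 m east.
Residual distance = √((-3.5)² + (-16.4)²) = 16.7 m.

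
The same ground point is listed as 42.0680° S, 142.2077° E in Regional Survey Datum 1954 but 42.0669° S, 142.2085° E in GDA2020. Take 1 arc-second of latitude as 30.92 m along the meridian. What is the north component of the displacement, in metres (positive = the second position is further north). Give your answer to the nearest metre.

ΔN = 122 m

Δφ = -42.0669° − -42.0680° = +0.0011°; Δλ = 142.2085° − 142.2077° = +0.0008°.
1° of latitude = 3600 × 30.92 = 111312 m.
ΔN = Δφ × 111312 = 122.4 m; ΔE = Δλ × 111312 × cos(-42.0680°) = +0.0008 × 111312 × 0.742350 = 66.1 m.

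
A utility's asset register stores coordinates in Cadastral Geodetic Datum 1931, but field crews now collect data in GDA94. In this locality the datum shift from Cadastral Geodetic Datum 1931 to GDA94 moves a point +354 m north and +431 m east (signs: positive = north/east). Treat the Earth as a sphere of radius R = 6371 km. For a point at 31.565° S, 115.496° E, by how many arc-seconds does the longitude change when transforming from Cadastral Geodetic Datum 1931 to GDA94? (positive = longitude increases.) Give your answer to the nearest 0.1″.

Δλ = 16.4″

At latitude -31.565°, cos φ = 0.852047.
One radian of longitude at latitude φ spans R cos φ, so Δλ = ΔE / (R cos φ) = 431.0 / (6371000 × 0.852047) = 7.9397e-05 rad = 16.377″.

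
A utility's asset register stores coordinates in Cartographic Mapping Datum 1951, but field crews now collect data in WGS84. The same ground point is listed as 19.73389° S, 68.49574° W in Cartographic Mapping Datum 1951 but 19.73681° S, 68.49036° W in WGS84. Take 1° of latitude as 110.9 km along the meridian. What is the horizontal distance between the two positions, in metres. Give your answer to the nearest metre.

648 m

Δφ = -19.73681° − -19.73389° = -0.00292°; Δλ = -68.49036° − -68.49574° = +0.00538°.
ΔN = Δφ × 110900 = -323.8 m; ΔE = Δλ × 110900 × cos(-19.73389°) = +0.00538 × 110900 × 0.941271 = 561.6 m.
Distance = √(ΔE² + ΔN²) = √(561.6² + (-323.8)²) = 648.3 m.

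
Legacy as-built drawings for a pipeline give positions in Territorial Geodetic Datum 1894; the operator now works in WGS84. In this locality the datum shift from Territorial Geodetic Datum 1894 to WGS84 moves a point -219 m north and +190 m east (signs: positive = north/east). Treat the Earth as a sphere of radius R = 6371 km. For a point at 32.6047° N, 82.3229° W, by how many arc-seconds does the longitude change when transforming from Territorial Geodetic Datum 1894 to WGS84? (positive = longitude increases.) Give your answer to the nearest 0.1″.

At latitude 32.6047°, cos φ = 0.842408.
One radian of longitude at latitude φ spans R cos φ, so Δλ = ΔE / (R cos φ) = 190.0 / (6371000 × 0.842408) = 3.5402e-05 rad = 7.302″.

Δλ = 7.3″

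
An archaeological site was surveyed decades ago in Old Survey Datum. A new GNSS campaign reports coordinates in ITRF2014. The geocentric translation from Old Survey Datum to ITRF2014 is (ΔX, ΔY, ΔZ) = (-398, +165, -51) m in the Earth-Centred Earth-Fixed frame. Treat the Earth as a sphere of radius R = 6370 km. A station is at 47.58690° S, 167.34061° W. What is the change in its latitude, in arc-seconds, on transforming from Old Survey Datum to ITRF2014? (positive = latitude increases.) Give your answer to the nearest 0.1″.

sin φ = -0.738301, cos φ = 0.674471, sin λ = -0.219155, cos λ = -0.975690.
North component: ΔN = −sin φ cos λ·ΔX − sin φ sin λ·ΔY + cos φ·ΔZ = −(-0.738301)(-0.975690)(-398) − (-0.738301)(-0.219155)(165) + (0.674471)(-51) = 225.61 m.
1° of latitude spans πR/180 = 111177 m, so Δφ = 225.61 / 111177 × 3600 = 7.305″.

Δφ = 7.3″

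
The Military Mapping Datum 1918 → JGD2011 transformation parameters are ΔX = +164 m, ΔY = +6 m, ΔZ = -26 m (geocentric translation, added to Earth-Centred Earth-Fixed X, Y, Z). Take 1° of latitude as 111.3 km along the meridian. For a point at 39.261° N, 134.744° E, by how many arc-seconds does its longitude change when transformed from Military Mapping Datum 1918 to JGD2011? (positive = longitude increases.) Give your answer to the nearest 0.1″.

sin φ = 0.632854, cos φ = 0.774271, sin λ = 0.710259, cos λ = -0.703940.
East component: ΔE = −sin λ·ΔX + cos λ·ΔY = −(0.710259)(164) + (-0.703940)(6) = -120.71 m.
1° of latitude spans 111300 m; at latitude φ, 1° of longitude spans that × cos φ = 86176.4 m, so Δλ = -120.71 / 86176.4 × 3600 = -5.042″.

Δλ = -5.0″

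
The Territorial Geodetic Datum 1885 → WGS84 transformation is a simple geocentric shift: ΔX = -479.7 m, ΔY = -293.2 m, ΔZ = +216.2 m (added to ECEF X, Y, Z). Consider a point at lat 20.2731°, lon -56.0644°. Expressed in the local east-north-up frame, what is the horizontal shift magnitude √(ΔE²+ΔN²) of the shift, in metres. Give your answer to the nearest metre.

At φ = 20.2731°, λ = -56.0644°: sin φ = 0.346495, cos φ = 0.938052, sin λ = -0.829666, cos λ = 0.558261.
ΔE = −sin λ·ΔX + cos λ·ΔY = −(-0.829666)·(-479.7) + (0.558261)·(-293.2) = -561.67 m.
ΔN = −sin φ cos λ·ΔX − sin φ sin λ·ΔY + cos φ·ΔZ = −(0.346495)(0.558261)(-479.7) − (0.346495)(-0.829666)(-293.2) + (0.938052)(216.2) = 211.31 m.
Horizontal magnitude = √(ΔE² + ΔN²) = √((-561.67)² + 211.31²) = 600.11 m.

600 m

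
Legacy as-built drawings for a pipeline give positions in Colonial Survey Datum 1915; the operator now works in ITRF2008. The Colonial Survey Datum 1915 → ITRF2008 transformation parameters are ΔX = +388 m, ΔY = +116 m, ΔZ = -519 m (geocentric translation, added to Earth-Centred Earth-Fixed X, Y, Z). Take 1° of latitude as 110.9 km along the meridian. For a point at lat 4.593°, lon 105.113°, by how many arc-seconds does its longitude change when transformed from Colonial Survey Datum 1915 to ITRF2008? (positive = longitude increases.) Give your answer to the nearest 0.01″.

Δλ = -13.18″

sin φ = 0.080077, cos φ = 0.996789, sin λ = 0.965413, cos λ = -0.260724.
East component: ΔE = −sin λ·ΔX + cos λ·ΔY = −(0.965413)(388) + (-0.260724)(116) = -404.82 m.
1° of latitude spans 110900 m; at latitude φ, 1° of longitude spans that × cos φ = 110543.9 m, so Δλ = -404.82 / 110543.9 × 3600 = -13.184″.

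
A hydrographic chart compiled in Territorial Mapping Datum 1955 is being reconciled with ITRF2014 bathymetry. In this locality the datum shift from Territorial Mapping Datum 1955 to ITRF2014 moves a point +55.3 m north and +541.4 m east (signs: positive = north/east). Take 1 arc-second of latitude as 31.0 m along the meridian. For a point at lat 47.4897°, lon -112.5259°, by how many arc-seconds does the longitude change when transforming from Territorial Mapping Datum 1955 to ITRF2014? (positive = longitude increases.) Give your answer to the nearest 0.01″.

Δλ = 25.85″

At latitude 47.4897°, cos φ = 0.675723.
1″ of longitude at this latitude = 31.00 × cos φ = 20.9474 m, so Δλ = 541.4 / 20.9474 = 25.846″.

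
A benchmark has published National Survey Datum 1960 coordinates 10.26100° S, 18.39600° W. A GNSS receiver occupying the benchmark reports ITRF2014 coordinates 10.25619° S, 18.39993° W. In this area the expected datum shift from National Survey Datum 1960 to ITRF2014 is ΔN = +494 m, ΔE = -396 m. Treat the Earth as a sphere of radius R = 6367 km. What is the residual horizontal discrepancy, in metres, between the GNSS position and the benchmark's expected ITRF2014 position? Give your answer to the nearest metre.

Observed coordinate differences: Δφ = +0.00481°, Δλ = -0.00393°.
Converting to metres (1° lat = 111125 m, cos φ = 0.984007): observed ΔN = 534.5 m, observed ΔE = -429.7 m.
Subtracting the expected shift leaves a residual of 534.5 − (494) = 40.5 m north and -429.7 − (-396) = -33.7 m east.
Residual distance = √(40.5² + (-33.7)²) = 52.7 m.

53 m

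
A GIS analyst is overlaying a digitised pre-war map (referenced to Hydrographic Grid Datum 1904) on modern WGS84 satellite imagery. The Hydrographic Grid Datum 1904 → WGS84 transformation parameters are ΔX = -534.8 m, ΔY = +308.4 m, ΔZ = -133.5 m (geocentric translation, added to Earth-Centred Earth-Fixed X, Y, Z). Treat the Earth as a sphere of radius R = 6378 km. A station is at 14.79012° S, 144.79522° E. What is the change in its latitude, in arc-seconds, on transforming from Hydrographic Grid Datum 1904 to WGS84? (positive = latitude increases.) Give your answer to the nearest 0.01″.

Δφ = 0.90″

sin φ = -0.255279, cos φ = 0.966867, sin λ = 0.576500, cos λ = -0.817097.
North component: ΔN = −sin φ cos λ·ΔX − sin φ sin λ·ΔY + cos φ·ΔZ = −(-0.255279)(-0.817097)(-534.8) − (-0.255279)(0.576500)(308.4) + (0.966867)(-133.5) = 27.86 m.
1° of latitude spans πR/180 = 111317 m, so Δφ = 27.86 / 111317 × 3600 = 0.901″.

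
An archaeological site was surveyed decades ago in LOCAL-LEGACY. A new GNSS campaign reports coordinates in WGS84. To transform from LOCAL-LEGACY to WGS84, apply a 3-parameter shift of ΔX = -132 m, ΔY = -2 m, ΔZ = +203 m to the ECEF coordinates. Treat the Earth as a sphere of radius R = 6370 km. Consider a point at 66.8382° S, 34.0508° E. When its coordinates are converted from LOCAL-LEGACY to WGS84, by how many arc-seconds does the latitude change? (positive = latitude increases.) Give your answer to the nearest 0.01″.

Δφ = -0.70″

sin φ = -0.919398, cos φ = 0.393329, sin λ = 0.559928, cos λ = 0.828541.
North component: ΔN = −sin φ cos λ·ΔX − sin φ sin λ·ΔY + cos φ·ΔZ = −(-0.919398)(0.828541)(-132) − (-0.919398)(0.559928)(-2) + (0.393329)(203) = -21.74 m.
1° of latitude spans πR/180 = 111177 m, so Δφ = -21.74 / 111177 × 3600 = -0.704″.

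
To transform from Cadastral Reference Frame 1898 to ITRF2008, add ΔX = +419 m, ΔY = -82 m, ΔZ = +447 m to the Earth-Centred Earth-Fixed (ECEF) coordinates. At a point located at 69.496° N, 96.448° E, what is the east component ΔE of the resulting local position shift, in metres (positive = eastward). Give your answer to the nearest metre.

At φ = 69.496°, λ = 96.448°: sin φ = 0.936648, cos φ = 0.350273, sin λ = 0.993674, cos λ = -0.112301.
ΔE = −sin λ·ΔX + cos λ·ΔY = −(0.993674)·(419) + (-0.112301)·(-82) = -407.14 m.

ΔE = -407 m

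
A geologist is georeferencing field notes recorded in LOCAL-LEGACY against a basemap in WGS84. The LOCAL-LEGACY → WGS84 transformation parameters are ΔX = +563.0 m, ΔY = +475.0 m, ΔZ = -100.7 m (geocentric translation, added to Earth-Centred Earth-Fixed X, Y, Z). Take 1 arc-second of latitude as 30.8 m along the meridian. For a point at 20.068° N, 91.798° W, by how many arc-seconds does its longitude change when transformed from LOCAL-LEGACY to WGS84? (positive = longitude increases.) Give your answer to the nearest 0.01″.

Δλ = 18.94″

sin φ = 0.343135, cos φ = 0.939286, sin λ = -0.999508, cos λ = -0.031376.
East component: ΔE = −sin λ·ΔX + cos λ·ΔY = −(-0.999508)(563.0) + (-0.031376)(475.0) = 547.82 m.
1° of latitude spans 3600 × 30.80 = 110880 m; at latitude φ, 1° of longitude spans that × cos φ = 104148.0 m, so Δλ = 547.82 / 104148.0 × 3600 = 18.936″.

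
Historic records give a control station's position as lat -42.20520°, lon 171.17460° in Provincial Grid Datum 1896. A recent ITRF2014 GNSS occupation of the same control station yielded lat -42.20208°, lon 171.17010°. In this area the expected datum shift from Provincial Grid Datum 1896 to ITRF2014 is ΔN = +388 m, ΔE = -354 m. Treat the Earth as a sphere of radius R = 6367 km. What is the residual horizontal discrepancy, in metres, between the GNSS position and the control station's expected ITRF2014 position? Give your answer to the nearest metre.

44 m

Observed coordinate differences: Δφ = +0.00312°, Δλ = -0.00450°.
Converting to metres (1° lat = 111125 m, cos φ = 0.740744): observed ΔN = 346.7 m, observed ΔE = -370.4 m.
Subtracting the expected shift leaves a residual of 346.7 − (388) = -41.3 m north and -370.4 − (-354) = -16.4 m east.
Residual distance = √((-41.3)² + (-16.4)²) = 44.4 m.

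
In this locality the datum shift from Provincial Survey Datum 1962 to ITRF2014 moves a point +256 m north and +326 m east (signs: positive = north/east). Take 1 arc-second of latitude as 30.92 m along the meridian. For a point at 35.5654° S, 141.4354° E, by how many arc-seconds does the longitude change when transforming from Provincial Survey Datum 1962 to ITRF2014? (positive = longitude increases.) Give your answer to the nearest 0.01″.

At latitude -35.5654°, cos φ = 0.813452.
1″ of longitude at this latitude = 30.92 × cos φ = 25.1519 m, so Δλ = 326.0 / 25.1519 = 12.961″.

Δλ = 12.96″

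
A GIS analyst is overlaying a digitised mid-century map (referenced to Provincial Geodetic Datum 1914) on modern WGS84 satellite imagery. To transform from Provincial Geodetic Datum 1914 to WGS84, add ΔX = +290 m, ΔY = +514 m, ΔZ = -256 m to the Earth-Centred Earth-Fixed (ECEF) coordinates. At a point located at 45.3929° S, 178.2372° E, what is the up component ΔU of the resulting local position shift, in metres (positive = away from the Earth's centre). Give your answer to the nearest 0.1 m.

ΔU = -10.2 m

The local up (radial) axis is (cos φ cos λ, cos φ sin λ, sin φ), giving ΔU = -203.554 + 11.104 + 182.256 = -10.19 m.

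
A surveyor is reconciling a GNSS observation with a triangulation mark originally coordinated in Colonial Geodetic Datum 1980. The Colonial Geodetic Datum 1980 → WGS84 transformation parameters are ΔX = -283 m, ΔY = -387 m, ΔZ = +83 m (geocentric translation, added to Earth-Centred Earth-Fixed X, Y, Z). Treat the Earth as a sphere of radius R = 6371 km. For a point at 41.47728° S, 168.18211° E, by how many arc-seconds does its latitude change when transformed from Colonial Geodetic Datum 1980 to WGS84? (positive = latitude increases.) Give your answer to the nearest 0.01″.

Δφ = 6.25″

sin φ = -0.662323, cos φ = 0.749218, sin λ = 0.204802, cos λ = -0.978803.
North component: ΔN = −sin φ cos λ·ΔX − sin φ sin λ·ΔY + cos φ·ΔZ = −(-0.662323)(-0.978803)(-283) − (-0.662323)(0.204802)(-387) + (0.749218)(83) = 193.15 m.
1° of latitude spans πR/180 = 111195 m, so Δφ = 193.15 / 111195 × 3600 = 6.254″.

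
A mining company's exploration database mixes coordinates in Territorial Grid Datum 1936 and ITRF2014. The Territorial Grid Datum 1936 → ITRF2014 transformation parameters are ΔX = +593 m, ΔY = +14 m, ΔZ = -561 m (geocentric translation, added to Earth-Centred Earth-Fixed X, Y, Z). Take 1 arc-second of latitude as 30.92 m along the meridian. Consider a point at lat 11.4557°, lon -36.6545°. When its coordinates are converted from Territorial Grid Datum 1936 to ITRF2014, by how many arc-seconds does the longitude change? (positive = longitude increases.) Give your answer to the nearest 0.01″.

Δλ = 12.05″

sin φ = 0.198610, cos φ = 0.980079, sin λ = -0.596988, cos λ = 0.802250.
East component: ΔE = −sin λ·ΔX + cos λ·ΔY = −(-0.596988)(593) + (0.802250)(14) = 365.25 m.
1° of latitude spans 3600 × 30.92 = 111312 m; at latitude φ, 1° of longitude spans that × cos φ = 109094.5 m, so Δλ = 365.25 / 109094.5 × 3600 = 12.053″.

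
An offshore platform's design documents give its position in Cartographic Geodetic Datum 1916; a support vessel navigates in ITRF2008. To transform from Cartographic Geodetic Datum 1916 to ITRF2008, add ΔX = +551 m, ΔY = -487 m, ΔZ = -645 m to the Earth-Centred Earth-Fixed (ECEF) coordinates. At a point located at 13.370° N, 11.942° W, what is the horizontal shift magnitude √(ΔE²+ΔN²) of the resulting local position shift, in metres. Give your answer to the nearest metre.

The local east axis at (φ, λ) is (−sin λ, cos λ, 0), so ΔE = −sin(-11.942°)·551 + cos(-11.942°)·(-487) = -362.45 m.
The local north axis is (−sin φ cos λ, −sin φ sin λ, cos φ), giving ΔN = -124.655 − 23.302 − 627.519 = -775.48 m.
Horizontal magnitude = √(ΔE² + ΔN²) = √((-362.45)² + (-775.48)²) = 856.00 m.

856 m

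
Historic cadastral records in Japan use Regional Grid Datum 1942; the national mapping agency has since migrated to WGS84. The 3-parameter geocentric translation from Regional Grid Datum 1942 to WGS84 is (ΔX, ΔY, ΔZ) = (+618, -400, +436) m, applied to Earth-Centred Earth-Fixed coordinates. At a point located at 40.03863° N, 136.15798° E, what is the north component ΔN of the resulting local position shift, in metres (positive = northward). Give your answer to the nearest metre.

ΔN = 799 m

At φ = 40.03863°, λ = 136.15798°: sin φ = 0.643304, cos φ = 0.765611, sin λ = 0.692672, cos λ = -0.721252.
ΔN = −sin φ cos λ·ΔX − sin φ sin λ·ΔY + cos φ·ΔZ = −(0.643304)(-0.721252)(618) − (0.643304)(0.692672)(-400) + (0.765611)(436) = 798.79 m.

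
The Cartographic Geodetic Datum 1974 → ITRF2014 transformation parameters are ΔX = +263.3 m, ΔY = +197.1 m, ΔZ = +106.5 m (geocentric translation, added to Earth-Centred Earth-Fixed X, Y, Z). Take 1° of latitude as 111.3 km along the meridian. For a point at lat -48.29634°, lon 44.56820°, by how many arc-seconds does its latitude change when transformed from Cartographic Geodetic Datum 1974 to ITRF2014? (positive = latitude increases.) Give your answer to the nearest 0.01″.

sin φ = -0.746596, cos φ = 0.665278, sin λ = 0.701758, cos λ = 0.712416.
North component: ΔN = −sin φ cos λ·ΔX − sin φ sin λ·ΔY + cos φ·ΔZ = −(-0.746596)(0.712416)(263.3) − (-0.746596)(0.701758)(197.1) + (0.665278)(106.5) = 314.16 m.
1° of latitude spans 111300 m, so Δφ = 314.16 / 111300 × 3600 = 10.162″.

Δφ = 10.16″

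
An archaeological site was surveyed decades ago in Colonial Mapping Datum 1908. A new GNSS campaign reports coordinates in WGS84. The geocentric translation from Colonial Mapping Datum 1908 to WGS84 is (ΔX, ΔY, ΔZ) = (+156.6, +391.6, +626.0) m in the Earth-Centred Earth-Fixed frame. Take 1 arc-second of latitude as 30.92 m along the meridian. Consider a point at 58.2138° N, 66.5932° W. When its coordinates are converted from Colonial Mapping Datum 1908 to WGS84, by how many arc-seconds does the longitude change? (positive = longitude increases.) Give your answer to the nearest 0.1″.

sin φ = 0.850020, cos φ = 0.526751, sin λ = -0.917707, cos λ = 0.397257.
East component: ΔE = −sin λ·ΔX + cos λ·ΔY = −(-0.917707)(156.6) + (0.397257)(391.6) = 299.28 m.
1° of latitude spans 3600 × 30.92 = 111312 m; at latitude φ, 1° of longitude spans that × cos φ = 58633.7 m, so Δλ = 299.28 / 58633.7 × 3600 = 18.375″.

Δλ = 18.4″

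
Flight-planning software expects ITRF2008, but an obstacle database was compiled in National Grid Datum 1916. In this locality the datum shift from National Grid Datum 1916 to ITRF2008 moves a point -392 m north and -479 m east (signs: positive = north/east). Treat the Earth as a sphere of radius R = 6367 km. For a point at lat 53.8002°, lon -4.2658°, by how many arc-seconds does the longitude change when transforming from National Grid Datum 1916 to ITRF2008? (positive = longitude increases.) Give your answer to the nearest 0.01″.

Δλ = -26.27″

At latitude 53.8002°, cos φ = 0.590603.
One radian of longitude at latitude φ spans R cos φ, so Δλ = ΔE / (R cos φ) = -479.0 / (6367000 × 0.590603) = -1.2738e-04 rad = -26.274″.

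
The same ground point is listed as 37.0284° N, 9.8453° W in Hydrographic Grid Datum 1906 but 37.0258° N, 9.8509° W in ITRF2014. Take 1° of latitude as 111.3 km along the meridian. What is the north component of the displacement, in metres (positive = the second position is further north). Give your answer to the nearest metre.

Δφ = 37.0258° − 37.0284° = -0.0026°; Δλ = -9.8509° − -9.8453° = -0.0056°.
ΔN = Δφ × 111300 = -289.4 m; ΔE = Δλ × 111300 × cos(37.0284°) = -0.0056 × 111300 × 0.798337 = -497.6 m.

ΔN = -289 m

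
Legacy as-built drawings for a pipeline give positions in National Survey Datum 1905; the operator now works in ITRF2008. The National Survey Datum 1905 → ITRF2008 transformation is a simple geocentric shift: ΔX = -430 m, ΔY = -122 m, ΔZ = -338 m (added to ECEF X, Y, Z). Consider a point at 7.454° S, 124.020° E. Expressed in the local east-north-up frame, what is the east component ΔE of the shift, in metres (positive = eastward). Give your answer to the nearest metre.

ΔE = 425 m

At φ = -7.454°, λ = 124.020°: sin φ = -0.129730, cos φ = 0.991549, sin λ = 0.828842, cos λ = -0.559482.
ΔE = −sin λ·ΔX + cos λ·ΔY = −(0.828842)·(-430) + (-0.559482)·(-122) = 424.66 m.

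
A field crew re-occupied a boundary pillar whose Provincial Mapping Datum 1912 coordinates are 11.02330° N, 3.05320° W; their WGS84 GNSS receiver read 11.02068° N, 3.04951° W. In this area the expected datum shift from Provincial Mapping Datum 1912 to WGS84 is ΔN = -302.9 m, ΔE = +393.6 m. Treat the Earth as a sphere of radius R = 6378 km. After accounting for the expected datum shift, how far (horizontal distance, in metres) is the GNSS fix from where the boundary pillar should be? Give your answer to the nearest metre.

15 m

Observed coordinate differences: Δφ = -0.00262°, Δλ = +0.00369°.
Converting to metres (1° lat = 111317 m, cos φ = 0.981550): observed ΔN = -291.7 m, observed ΔE = 403.2 m.
Subtracting the expected shift leaves a residual of -291.7 − (-302.9) = 11.2 m north and 403.2 − (393.6) = 9.6 m east.
Residual distance = √(11.2² + 9.6²) = 14.8 m.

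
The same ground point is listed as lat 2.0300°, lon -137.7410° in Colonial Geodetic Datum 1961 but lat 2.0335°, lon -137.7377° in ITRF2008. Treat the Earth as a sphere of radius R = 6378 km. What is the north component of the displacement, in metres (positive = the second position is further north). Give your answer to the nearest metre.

ΔN = 390 m

Δφ = 2.0335° − 2.0300° = +0.0035°; Δλ = -137.7377° − -137.7410° = +0.0033°.
1° along a meridian = πR/180 = 111317 m.
ΔN = Δφ × 111317 = 389.6 m; ΔE = Δλ × 111317 × cos(2.0300°) = +0.0033 × 111317 × 0.999372 = 367.1 m.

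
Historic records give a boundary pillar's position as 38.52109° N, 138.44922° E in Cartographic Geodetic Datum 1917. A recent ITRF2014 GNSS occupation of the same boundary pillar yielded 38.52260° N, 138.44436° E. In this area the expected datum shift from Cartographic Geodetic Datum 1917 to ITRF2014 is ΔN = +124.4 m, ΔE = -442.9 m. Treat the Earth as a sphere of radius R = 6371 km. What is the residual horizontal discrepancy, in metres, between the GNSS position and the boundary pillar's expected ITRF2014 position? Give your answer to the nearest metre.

Observed coordinate differences: Δφ = +0.00151°, Δλ = -0.00486°.
Converting to metres (1° lat = 111195 m, cos φ = 0.782379): observed ΔN = 167.9 m, observed ΔE = -422.8 m.
Subtracting the expected shift leaves a residual of 167.9 − (124.4) = 43.5 m north and -422.8 − (-442.9) = 20.1 m east.
Residual distance = √(43.5² + 20.1²) = 47.9 m.

48 m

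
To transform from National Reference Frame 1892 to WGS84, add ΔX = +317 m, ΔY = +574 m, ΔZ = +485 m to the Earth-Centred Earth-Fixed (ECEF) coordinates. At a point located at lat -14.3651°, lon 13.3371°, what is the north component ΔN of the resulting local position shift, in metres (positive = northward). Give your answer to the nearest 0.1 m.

ΔN = 579.2 m

At φ = -14.3651°, λ = 13.3371°: sin φ = -0.248100, cos φ = 0.968734, sin λ = 0.230680, cos λ = 0.973030.
ΔN = −sin φ cos λ·ΔX − sin φ sin λ·ΔY + cos φ·ΔZ = −(-0.248100)(0.973030)(317) − (-0.248100)(0.230680)(574) + (0.968734)(485) = 579.21 m.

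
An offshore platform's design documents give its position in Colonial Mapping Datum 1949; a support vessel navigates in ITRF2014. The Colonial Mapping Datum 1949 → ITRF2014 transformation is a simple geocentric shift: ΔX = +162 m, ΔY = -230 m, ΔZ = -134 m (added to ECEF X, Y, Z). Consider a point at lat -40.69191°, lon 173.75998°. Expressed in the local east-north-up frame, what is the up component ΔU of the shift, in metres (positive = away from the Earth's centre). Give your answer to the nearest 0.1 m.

ΔU = -53.7 m

At φ = -40.69191°, λ = 173.75998°: sin φ = -0.651991, cos φ = 0.758226, sin λ = 0.108694, cos λ = -0.994075.
ΔU = cos φ cos λ·ΔX + cos φ sin λ·ΔY + sin φ·ΔZ = (0.758226)(-0.994075)(162) + (0.758226)(0.108694)(-230) + (-0.651991)(-134) = -53.69 m.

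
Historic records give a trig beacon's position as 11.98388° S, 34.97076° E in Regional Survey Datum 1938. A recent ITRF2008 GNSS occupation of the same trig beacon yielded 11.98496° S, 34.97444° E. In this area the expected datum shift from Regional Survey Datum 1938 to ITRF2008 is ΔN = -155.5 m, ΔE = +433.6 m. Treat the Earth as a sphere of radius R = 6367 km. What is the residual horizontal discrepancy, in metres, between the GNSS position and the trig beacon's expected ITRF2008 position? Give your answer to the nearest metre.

49 m

Observed coordinate differences: Δφ = -0.00108°, Δλ = +0.00368°.
Converting to metres (1° lat = 111125 m, cos φ = 0.978206): observed ΔN = -120.0 m, observed ΔE = 400.0 m.
Subtracting the expected shift leaves a residual of -120.0 − (-155.5) = 35.5 m north and 400.0 − (433.6) = -33.6 m east.
Residual distance = √(35.5² + (-33.6)²) = 48.8 m.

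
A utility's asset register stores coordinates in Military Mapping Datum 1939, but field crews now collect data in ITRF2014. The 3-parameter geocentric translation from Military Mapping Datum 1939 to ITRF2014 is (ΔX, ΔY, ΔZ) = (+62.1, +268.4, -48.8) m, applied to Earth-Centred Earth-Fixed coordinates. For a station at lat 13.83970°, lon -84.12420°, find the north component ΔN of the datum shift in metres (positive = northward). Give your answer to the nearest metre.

The local north axis is (−sin φ cos λ, −sin φ sin λ, cos φ), giving ΔN = -1.521 + 63.866 − 47.383 = 14.96 m.

ΔN = 15 m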